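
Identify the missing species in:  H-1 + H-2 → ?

He-3

Conserve mass number: 1 + 2 = A, so A = 3.
Conserve atomic number: 1 + 1 = Z, so Z = 2.
Z = 2 is helium, so the species is He-3.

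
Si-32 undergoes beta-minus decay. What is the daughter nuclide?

Beta-minus decay: mass number changes by +0, atomic number by +1.
A: 32 = 32; Z: 14 + 1 = 15.
Z = 15 is phosphorus, so the daughter is P-32.

P-32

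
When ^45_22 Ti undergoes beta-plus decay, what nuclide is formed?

Beta-plus decay: mass number changes by +0, atomic number by -1.
A: 45 = 45; Z: 22 − 1 = 21.
Z = 21 is scandium, so the daughter is ^45_21 Sc.

Sc-45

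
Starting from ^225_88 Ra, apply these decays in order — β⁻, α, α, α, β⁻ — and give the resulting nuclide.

Start: (A, Z) = (225, 88).
After β⁻: (225, 89).
After α: (221, 87).
After α: (217, 85).
After α: (213, 83).
After β⁻: (213, 84).
Z = 84 is polonium.

Po-213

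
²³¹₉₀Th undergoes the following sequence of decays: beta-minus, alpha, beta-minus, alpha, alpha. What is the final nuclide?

Start: (A, Z) = (231, 90).
After β⁻: (231, 91).
After α: (227, 89).
After β⁻: (227, 90).
After α: (223, 88).
After α: (219, 86).
Z = 86 is radon.

Rn-219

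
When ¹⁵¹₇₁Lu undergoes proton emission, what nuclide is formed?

Proton emission: mass number changes by -1, atomic number by -1.
A: 151 − 1 = 150; Z: 71 − 1 = 70.
Z = 70 is ytterbium, so the daughter is ¹⁵⁰₇₀Yb.

Yb-150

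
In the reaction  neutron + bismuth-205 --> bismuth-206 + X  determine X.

gamma ray

Conserve mass number: 1 + 205 = 206 + A, so A = 0.
Conserve atomic number: 0 + 83 = 83 + Z, so Z = 0.
A = 0 and Z = 0 is γ — a gamma ray.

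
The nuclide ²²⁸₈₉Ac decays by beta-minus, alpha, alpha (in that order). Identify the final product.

Start: (A, Z) = (228, 89).
After β⁻: (228, 90).
After α: (224, 88).
After α: (220, 86).
Z = 86 is radon.

Rn-220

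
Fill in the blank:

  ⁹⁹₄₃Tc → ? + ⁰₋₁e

Conserve mass number: 99 = A + 0, so A = 99.
Conserve atomic number: 43 = Z − 1, so Z = 44.
Z = 44 is ruthenium, so the species is ⁹⁹₄₄Ru.

Ru-99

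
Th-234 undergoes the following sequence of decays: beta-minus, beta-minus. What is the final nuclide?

U-234

Start: (A, Z) = (234, 90).
After β⁻: (234, 91).
After β⁻: (234, 92).
Z = 92 is uranium.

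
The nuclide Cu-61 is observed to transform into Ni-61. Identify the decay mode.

ΔA = 61 − 61 = 0; ΔZ = 28 − 29 = -1.
A is unchanged and Z drops by 1 — a proton has become a neutron (β⁺ emission or electron capture).

beta-plus decay or electron capture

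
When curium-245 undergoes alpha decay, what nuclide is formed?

Alpha decay: mass number changes by -4, atomic number by -2.
A: 245 − 4 = 241; Z: 96 − 2 = 94.
Z = 94 is plutonium, so the daughter is plutonium-241.

Pu-241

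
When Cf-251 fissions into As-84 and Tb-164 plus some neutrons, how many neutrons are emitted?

3

Conserve mass number: 251 = 84 + 164 + k, so k = 251 − 248 = 3.
Check atomic number: 98 = 33 + 65 + 0 = 98. ✓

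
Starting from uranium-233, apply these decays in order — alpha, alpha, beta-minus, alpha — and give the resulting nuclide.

Fr-221

Start: (A, Z) = (233, 92).
After α: (229, 90).
After α: (225, 88).
After β⁻: (225, 89).
After α: (221, 87).
Z = 87 is francium.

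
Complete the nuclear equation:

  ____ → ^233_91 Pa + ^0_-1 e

Th-233

Conserve mass number: A = 233 + 0, so A = 233.
Conserve atomic number: Z = 91 − 1, so Z = 90.
Z = 90 is thorium, so the species is ^233_90 Th.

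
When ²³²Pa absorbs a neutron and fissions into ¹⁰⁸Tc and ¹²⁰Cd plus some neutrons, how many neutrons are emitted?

Conserve mass number: 233 = 108 + 120 + k, so k = 233 − 228 = 5.
Check atomic number: 91 = 43 + 48 + 0 = 91. ✓

5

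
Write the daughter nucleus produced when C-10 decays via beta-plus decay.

Beta-plus decay: mass number changes by +0, atomic number by -1.
A: 10 = 10; Z: 6 − 1 = 5.
Z = 5 is boron, so the daughter is B-10.

B-10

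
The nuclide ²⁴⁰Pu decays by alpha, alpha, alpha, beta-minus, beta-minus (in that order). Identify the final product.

Start: (A, Z) = (240, 94).
After α: (236, 92).
After α: (232, 90).
After α: (228, 88).
After β⁻: (228, 89).
After β⁻: (228, 90).
Z = 90 is thorium.

Th-228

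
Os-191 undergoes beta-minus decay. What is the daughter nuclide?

Ir-191

Beta-minus decay: mass number changes by +0, atomic number by +1.
A: 191 = 191; Z: 76 + 1 = 77.
Z = 77 is iridium, so the daughter is Ir-191.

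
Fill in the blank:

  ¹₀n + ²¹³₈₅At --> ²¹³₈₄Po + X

Conserve mass number: 1 + 213 = 213 + A, so A = 1.
Conserve atomic number: 0 + 85 = 84 + Z, so Z = 1.
A = 1 and Z = 1 is ¹₁H — a proton.

proton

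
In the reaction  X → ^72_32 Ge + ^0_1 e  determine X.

As-72

Conserve mass number: A = 72 + 0, so A = 72.
Conserve atomic number: Z = 32 + 1, so Z = 33.
Z = 33 is arsenic, so the species is ^72_33 As.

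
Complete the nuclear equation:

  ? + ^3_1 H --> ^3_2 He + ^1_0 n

Conserve mass number: A + 3 = 3 + 1, so A = 1.
Conserve atomic number: Z + 1 = 2 + 0, so Z = 1.
A = 1 and Z = 1 is ^1_1 H — a proton.

proton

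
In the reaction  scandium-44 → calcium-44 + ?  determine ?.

Conserve mass number: 44 = 44 + A, so A = 0.
Conserve atomic number: 21 = 20 + Z, so Z = 1.
A = 0 and Z = 1 is e⁺ — a positron.

positron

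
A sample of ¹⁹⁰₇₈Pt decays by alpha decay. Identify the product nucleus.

Os-186

Alpha decay: mass number changes by -4, atomic number by -2.
A: 190 − 4 = 186; Z: 78 − 2 = 76.
Z = 76 is osmium, so the daughter is ¹⁸⁶₇₆Os.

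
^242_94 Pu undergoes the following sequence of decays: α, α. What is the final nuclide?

Start: (A, Z) = (242, 94).
After α: (238, 92).
After α: (234, 90).
Z = 90 is thorium.

Th-234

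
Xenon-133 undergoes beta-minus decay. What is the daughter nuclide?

Cs-133

Beta-minus decay: mass number changes by +0, atomic number by +1.
A: 133 = 133; Z: 54 + 1 = 55.
Z = 55 is caesium, so the daughter is caesium-133.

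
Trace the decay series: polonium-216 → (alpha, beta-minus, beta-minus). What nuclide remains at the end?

Po-212

Start: (A, Z) = (216, 84).
After α: (212, 82).
After β⁻: (212, 83).
After β⁻: (212, 84).
Z = 84 is polonium.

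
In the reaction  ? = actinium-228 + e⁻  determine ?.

Conserve mass number: A = 228 + 0, so A = 228.
Conserve atomic number: Z = 89 − 1, so Z = 88.
Z = 88 is radium, so the species is radium-228.

Ra-228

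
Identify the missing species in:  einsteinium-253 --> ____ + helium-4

Conserve mass number: 253 = A + 4, so A = 249.
Conserve atomic number: 99 = Z + 2, so Z = 97.
Z = 97 is berkelium, so the species is berkelium-249.

Bk-249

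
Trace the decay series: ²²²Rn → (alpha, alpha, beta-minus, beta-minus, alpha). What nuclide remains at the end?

Start: (A, Z) = (222, 86).
After α: (218, 84).
After α: (214, 82).
After β⁻: (214, 83).
After β⁻: (214, 84).
After α: (210, 82).
Z = 82 is lead.

Pb-210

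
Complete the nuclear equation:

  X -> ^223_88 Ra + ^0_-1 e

Fr-223

Conserve mass number: A = 223 + 0, so A = 223.
Conserve atomic number: Z = 88 − 1, so Z = 87.
Z = 87 is francium, so the species is ^223_87 Fr.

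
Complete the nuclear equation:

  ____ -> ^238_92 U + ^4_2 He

Pu-242

Conserve mass number: A = 238 + 4, so A = 242.
Conserve atomic number: Z = 92 + 2, so Z = 94.
Z = 94 is plutonium, so the species is ^242_94 Pu.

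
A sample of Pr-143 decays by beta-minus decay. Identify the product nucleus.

Beta-minus decay: mass number changes by +0, atomic number by +1.
A: 143 = 143; Z: 59 + 1 = 60.
Z = 60 is neodymium, so the daughter is Nd-143.

Nd-143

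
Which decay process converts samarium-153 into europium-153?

beta-minus decay

ΔA = 153 − 153 = 0; ΔZ = 63 − 62 = +1.
A is unchanged and Z rises by 1 — a neutron has become a proton (β⁻ decay).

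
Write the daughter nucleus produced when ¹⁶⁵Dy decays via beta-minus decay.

Ho-165

Beta-minus decay: mass number changes by +0, atomic number by +1.
A: 165 = 165; Z: 66 + 1 = 67.
Z = 67 is holmium, so the daughter is ¹⁶⁵Ho.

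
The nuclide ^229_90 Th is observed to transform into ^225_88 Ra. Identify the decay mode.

ΔA = 225 − 229 = -4; ΔZ = 88 − 90 = -2.
A drops by 4 and Z drops by 2 — the signature of alpha emission.

alpha decay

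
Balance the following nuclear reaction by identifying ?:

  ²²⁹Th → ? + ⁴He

Ra-225

Conserve mass number: 229 = A + 4, so A = 225.
Conserve atomic number: 90 = Z + 2, so Z = 88.
Z = 88 is radium, so the species is ²²⁵Ra.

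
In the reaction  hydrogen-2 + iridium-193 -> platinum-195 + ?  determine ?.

gamma ray

Conserve mass number: 2 + 193 = 195 + A, so A = 0.
Conserve atomic number: 1 + 77 = 78 + Z, so Z = 0.
A = 0 and Z = 0 is γ — a gamma ray.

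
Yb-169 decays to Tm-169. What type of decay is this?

ΔA = 169 − 169 = 0; ΔZ = 69 − 70 = -1.
A is unchanged and Z drops by 1 — a proton has become a neutron (β⁺ emission or electron capture).

beta-plus decay or electron capture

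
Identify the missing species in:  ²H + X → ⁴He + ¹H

He-3

Conserve mass number: 2 + A = 4 + 1, so A = 3.
Conserve atomic number: 1 + Z = 2 + 1, so Z = 2.
Z = 2 is helium, so the species is ³He.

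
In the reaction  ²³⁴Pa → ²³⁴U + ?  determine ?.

Conserve mass number: 234 = 234 + A, so A = 0.
Conserve atomic number: 91 = 92 + Z, so Z = -1.
A = 0 and Z = -1 is e⁻ — a beta-minus particle.

beta-minus particle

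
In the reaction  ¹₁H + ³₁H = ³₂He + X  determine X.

Conserve mass number: 1 + 3 = 3 + A, so A = 1.
Conserve atomic number: 1 + 1 = 2 + Z, so Z = 0.
A = 1 and Z = 0 is ¹₀n — a neutron.

neutron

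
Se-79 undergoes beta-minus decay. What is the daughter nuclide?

Beta-minus decay: mass number changes by +0, atomic number by +1.
A: 79 = 79; Z: 34 + 1 = 35.
Z = 35 is bromine, so the daughter is Br-79.

Br-79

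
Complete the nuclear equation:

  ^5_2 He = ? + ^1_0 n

Conserve mass number: 5 = A + 1, so A = 4.
Conserve atomic number: 2 = Z + 0, so Z = 2.
A = 4 and Z = 2 is ^4_2 He — an alpha particle.

He-4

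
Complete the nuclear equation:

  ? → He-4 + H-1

Li-5

Conserve mass number: A = 4 + 1, so A = 5.
Conserve atomic number: Z = 2 + 1, so Z = 3.
Z = 3 is lithium, so the species is Li-5.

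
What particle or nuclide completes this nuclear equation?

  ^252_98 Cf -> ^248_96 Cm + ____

Conserve mass number: 252 = 248 + A, so A = 4.
Conserve atomic number: 98 = 96 + Z, so Z = 2.
A = 4 and Z = 2 is ^4_2 He — an alpha particle.

alpha particle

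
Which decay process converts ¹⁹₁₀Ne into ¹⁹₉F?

beta-plus decay or electron capture

ΔA = 19 − 19 = 0; ΔZ = 9 − 10 = -1.
A is unchanged and Z drops by 1 — a proton has become a neutron (β⁺ emission or electron capture).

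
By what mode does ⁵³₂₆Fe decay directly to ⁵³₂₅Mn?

ΔA = 53 − 53 = 0; ΔZ = 25 − 26 = -1.
A is unchanged and Z drops by 1 — a proton has become a neutron (β⁺ emission or electron capture).

beta-plus decay or electron capture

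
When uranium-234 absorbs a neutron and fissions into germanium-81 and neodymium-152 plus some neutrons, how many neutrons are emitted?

2

Conserve mass number: 235 = 81 + 152 + k, so k = 235 − 233 = 2.
Check atomic number: 92 = 32 + 60 + 0 = 92. ✓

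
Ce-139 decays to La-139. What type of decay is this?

ΔA = 139 − 139 = 0; ΔZ = 57 − 58 = -1.
A is unchanged and Z drops by 1 — a proton has become a neutron (β⁺ emission or electron capture).

beta-plus decay or electron capture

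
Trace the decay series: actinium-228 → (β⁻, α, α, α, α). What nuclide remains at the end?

Start: (A, Z) = (228, 89).
After β⁻: (228, 90).
After α: (224, 88).
After α: (220, 86).
After α: (216, 84).
After α: (212, 82).
Z = 82 is lead.

Pb-212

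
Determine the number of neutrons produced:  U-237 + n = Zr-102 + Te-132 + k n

4

Conserve mass number: 238 = 102 + 132 + k, so k = 238 − 234 = 4.
Check atomic number: 92 = 40 + 52 + 0 = 92. ✓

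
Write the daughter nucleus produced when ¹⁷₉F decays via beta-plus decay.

O-17

Beta-plus decay: mass number changes by +0, atomic number by -1.
A: 17 = 17; Z: 9 − 1 = 8.
Z = 8 is oxygen, so the daughter is ¹⁷₈O.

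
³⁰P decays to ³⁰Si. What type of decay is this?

beta-plus decay or electron capture

ΔA = 30 − 30 = 0; ΔZ = 14 − 15 = -1.
A is unchanged and Z drops by 1 — a proton has become a neutron (β⁺ emission or electron capture).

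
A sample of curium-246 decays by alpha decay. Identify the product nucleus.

Pu-242

Alpha decay: mass number changes by -4, atomic number by -2.
A: 246 − 4 = 242; Z: 96 − 2 = 94.
Z = 94 is plutonium, so the daughter is plutonium-242.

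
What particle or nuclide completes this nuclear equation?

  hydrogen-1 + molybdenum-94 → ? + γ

Conserve mass number: 1 + 94 = A + 0, so A = 95.
Conserve atomic number: 1 + 42 = Z + 0, so Z = 43.
Z = 43 is technetium, so the species is technetium-95.

Tc-95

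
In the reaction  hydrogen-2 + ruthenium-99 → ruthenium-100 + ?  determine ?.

Conserve mass number: 2 + 99 = 100 + A, so A = 1.
Conserve atomic number: 1 + 44 = 44 + Z, so Z = 1.
A = 1 and Z = 1 is hydrogen-1 — a proton.

proton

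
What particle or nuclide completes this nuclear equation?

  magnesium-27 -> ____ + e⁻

Conserve mass number: 27 = A + 0, so A = 27.
Conserve atomic number: 12 = Z − 1, so Z = 13.
Z = 13 is aluminium, so the species is aluminium-27.

Al-27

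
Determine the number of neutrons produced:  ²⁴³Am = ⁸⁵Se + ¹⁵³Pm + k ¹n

Conserve mass number: 243 = 85 + 153 + k, so k = 243 − 238 = 5.
Check atomic number: 95 = 34 + 61 + 0 = 95. ✓

5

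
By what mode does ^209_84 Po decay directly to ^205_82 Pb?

alpha decay

ΔA = 205 − 209 = -4; ΔZ = 82 − 84 = -2.
A drops by 4 and Z drops by 2 — the signature of alpha emission.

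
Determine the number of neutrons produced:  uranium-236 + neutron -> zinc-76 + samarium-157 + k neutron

4

Conserve mass number: 237 = 76 + 157 + k, so k = 237 − 233 = 4.
Check atomic number: 92 = 30 + 62 + 0 = 92. ✓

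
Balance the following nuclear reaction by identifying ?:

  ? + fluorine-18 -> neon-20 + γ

Conserve mass number: A + 18 = 20 + 0, so A = 2.
Conserve atomic number: Z + 9 = 10 + 0, so Z = 1.
A = 2 and Z = 1 is hydrogen-2 — a deuteron.

deuteron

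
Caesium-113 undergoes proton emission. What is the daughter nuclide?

Xe-112

Proton emission: mass number changes by -1, atomic number by -1.
A: 113 − 1 = 112; Z: 55 − 1 = 54.
Z = 54 is xenon, so the daughter is xenon-112.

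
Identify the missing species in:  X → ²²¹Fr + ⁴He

Ac-225

Conserve mass number: A = 221 + 4, so A = 225.
Conserve atomic number: Z = 87 + 2, so Z = 89.
Z = 89 is actinium, so the species is ²²⁵Ac.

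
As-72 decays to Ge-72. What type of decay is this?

ΔA = 72 − 72 = 0; ΔZ = 32 − 33 = -1.
A is unchanged and Z drops by 1 — a proton has become a neutron (β⁺ emission or electron capture).

beta-plus decay or electron capture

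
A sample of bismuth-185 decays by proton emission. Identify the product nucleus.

Pb-184

Proton emission: mass number changes by -1, atomic number by -1.
A: 185 − 1 = 184; Z: 83 − 1 = 82.
Z = 82 is lead, so the daughter is lead-184.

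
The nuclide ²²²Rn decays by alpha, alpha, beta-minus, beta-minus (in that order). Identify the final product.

Po-214

Start: (A, Z) = (222, 86).
After α: (218, 84).
After α: (214, 82).
After β⁻: (214, 83).
After β⁻: (214, 84).
Z = 84 is polonium.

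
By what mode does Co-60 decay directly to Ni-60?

ΔA = 60 − 60 = 0; ΔZ = 28 − 27 = +1.
A is unchanged and Z rises by 1 — a neutron has become a proton (β⁻ decay).

beta-minus decay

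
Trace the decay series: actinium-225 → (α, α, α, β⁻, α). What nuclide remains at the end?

Pb-209

Start: (A, Z) = (225, 89).
After α: (221, 87).
After α: (217, 85).
After α: (213, 83).
After β⁻: (213, 84).
After α: (209, 82).
Z = 82 is lead.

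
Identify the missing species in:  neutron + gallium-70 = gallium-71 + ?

gamma ray

Conserve mass number: 1 + 70 = 71 + A, so A = 0.
Conserve atomic number: 0 + 31 = 31 + Z, so Z = 0.
A = 0 and Z = 0 is γ — a gamma ray.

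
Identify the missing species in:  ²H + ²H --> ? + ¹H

H-3

Conserve mass number: 2 + 2 = A + 1, so A = 3.
Conserve atomic number: 1 + 1 = Z + 1, so Z = 1.
A = 3 and Z = 1 is ³H — a triton.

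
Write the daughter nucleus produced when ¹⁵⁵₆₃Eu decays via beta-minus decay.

Gd-155

Beta-minus decay: mass number changes by +0, atomic number by +1.
A: 155 = 155; Z: 63 + 1 = 64.
Z = 64 is gadolinium, so the daughter is ¹⁵⁵₆₄Gd.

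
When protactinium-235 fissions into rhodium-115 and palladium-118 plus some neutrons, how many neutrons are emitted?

Conserve mass number: 235 = 115 + 118 + k, so k = 235 − 233 = 2.
Check atomic number: 91 = 45 + 46 + 0 = 91. ✓

2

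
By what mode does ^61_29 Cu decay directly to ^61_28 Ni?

beta-plus decay or electron capture

ΔA = 61 − 61 = 0; ΔZ = 28 − 29 = -1.
A is unchanged and Z drops by 1 — a proton has become a neutron (β⁺ emission or electron capture).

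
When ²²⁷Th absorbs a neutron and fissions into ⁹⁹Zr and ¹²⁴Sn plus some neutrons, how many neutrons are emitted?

5

Conserve mass number: 228 = 99 + 124 + k, so k = 228 − 223 = 5.
Check atomic number: 90 = 40 + 50 + 0 = 90. ✓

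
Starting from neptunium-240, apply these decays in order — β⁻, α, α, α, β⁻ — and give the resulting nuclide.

Ac-228

Start: (A, Z) = (240, 93).
After β⁻: (240, 94).
After α: (236, 92).
After α: (232, 90).
After α: (228, 88).
After β⁻: (228, 89).
Z = 89 is actinium.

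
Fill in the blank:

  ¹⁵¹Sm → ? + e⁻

Eu-151

Conserve mass number: 151 = A + 0, so A = 151.
Conserve atomic number: 62 = Z − 1, so Z = 63.
Z = 63 is europium, so the species is ¹⁵¹Eu.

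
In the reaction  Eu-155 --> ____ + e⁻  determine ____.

Gd-155

Conserve mass number: 155 = A + 0, so A = 155.
Conserve atomic number: 63 = Z − 1, so Z = 64.
Z = 64 is gadolinium, so the species is Gd-155.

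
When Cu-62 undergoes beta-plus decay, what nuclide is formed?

Beta-plus decay: mass number changes by +0, atomic number by -1.
A: 62 = 62; Z: 29 − 1 = 28.
Z = 28 is nickel, so the daughter is Ni-62.

Ni-62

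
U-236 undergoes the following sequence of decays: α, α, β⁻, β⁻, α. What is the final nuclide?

Start: (A, Z) = (236, 92).
After α: (232, 90).
After α: (228, 88).
After β⁻: (228, 89).
After β⁻: (228, 90).
After α: (224, 88).
Z = 88 is radium.

Ra-224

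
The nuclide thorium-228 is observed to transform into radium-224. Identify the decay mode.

ΔA = 224 − 228 = -4; ΔZ = 88 − 90 = -2.
A drops by 4 and Z drops by 2 — the signature of alpha emission.

alpha decay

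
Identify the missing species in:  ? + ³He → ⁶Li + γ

triton

Conserve mass number: A + 3 = 6 + 0, so A = 3.
Conserve atomic number: Z + 2 = 3 + 0, so Z = 1.
A = 3 and Z = 1 is ³H — a triton.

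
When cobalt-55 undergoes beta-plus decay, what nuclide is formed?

Beta-plus decay: mass number changes by +0, atomic number by -1.
A: 55 = 55; Z: 27 − 1 = 26.
Z = 26 is iron, so the daughter is iron-55.

Fe-55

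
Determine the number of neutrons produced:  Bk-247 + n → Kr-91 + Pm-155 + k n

2

Conserve mass number: 248 = 91 + 155 + k, so k = 248 − 246 = 2.
Check atomic number: 97 = 36 + 61 + 0 = 97. ✓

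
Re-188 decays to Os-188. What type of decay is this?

ΔA = 188 − 188 = 0; ΔZ = 76 − 75 = +1.
A is unchanged and Z rises by 1 — a neutron has become a proton (β⁻ decay).

beta-minus decay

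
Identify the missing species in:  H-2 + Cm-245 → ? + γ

Conserve mass number: 2 + 245 = A + 0, so A = 247.
Conserve atomic number: 1 + 96 = Z + 0, so Z = 97.
Z = 97 is berkelium, so the species is Bk-247.

Bk-247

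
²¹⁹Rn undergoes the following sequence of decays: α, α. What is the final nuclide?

Pb-211

Start: (A, Z) = (219, 86).
After α: (215, 84).
After α: (211, 82).
Z = 82 is lead.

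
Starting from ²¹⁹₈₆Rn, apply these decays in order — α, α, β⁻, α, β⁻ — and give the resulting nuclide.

Start: (A, Z) = (219, 86).
After α: (215, 84).
After α: (211, 82).
After β⁻: (211, 83).
After α: (207, 81).
After β⁻: (207, 82).
Z = 82 is lead.

Pb-207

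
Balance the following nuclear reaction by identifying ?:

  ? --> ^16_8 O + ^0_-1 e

Conserve mass number: A = 16 + 0, so A = 16.
Conserve atomic number: Z = 8 − 1, so Z = 7.
Z = 7 is nitrogen, so the species is ^16_7 N.

N-16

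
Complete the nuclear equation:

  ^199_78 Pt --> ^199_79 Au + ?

beta-minus particle

Conserve mass number: 199 = 199 + A, so A = 0.
Conserve atomic number: 78 = 79 + Z, so Z = -1.
A = 0 and Z = -1 is ^0_-1 e — a beta-minus particle.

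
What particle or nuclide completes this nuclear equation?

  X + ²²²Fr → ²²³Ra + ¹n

deuteron

Conserve mass number: A + 222 = 223 + 1, so A = 2.
Conserve atomic number: Z + 87 = 88 + 0, so Z = 1.
A = 2 and Z = 1 is ²H — a deuteron.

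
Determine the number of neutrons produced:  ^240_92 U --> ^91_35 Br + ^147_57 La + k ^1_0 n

Conserve mass number: 240 = 91 + 147 + k, so k = 240 − 238 = 2.
Check atomic number: 92 = 35 + 57 + 0 = 92. ✓

2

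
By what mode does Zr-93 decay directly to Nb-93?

ΔA = 93 − 93 = 0; ΔZ = 41 − 40 = +1.
A is unchanged and Z rises by 1 — a neutron has become a proton (β⁻ decay).

beta-minus decay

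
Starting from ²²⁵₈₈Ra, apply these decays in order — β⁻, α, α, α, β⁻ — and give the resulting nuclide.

Start: (A, Z) = (225, 88).
After β⁻: (225, 89).
After α: (221, 87).
After α: (217, 85).
After α: (213, 83).
After β⁻: (213, 84).
Z = 84 is polonium.

Po-213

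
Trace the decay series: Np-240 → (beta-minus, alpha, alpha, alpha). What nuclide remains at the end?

Start: (A, Z) = (240, 93).
After β⁻: (240, 94).
After α: (236, 92).
After α: (232, 90).
After α: (228, 88).
Z = 88 is radium.

Ra-228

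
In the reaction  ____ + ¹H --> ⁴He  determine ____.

triton

Conserve mass number: A + 1 = 4, so A = 3.
Conserve atomic number: Z + 1 = 2, so Z = 1.
A = 3 and Z = 1 is ³H — a triton.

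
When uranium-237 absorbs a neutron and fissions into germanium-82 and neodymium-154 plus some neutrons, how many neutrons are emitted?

Conserve mass number: 238 = 82 + 154 + k, so k = 238 − 236 = 2.
Check atomic number: 92 = 32 + 60 + 0 = 92. ✓

2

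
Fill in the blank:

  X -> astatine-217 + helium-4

Conserve mass number: A = 217 + 4, so A = 221.
Conserve atomic number: Z = 85 + 2, so Z = 87.
Z = 87 is francium, so the species is francium-221.

Fr-221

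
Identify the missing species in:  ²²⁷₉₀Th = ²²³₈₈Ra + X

Conserve mass number: 227 = 223 + A, so A = 4.
Conserve atomic number: 90 = 88 + Z, so Z = 2.
A = 4 and Z = 2 is ⁴₂He — an alpha particle.

alpha particle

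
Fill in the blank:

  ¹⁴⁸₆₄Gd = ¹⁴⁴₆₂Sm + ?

alpha particle

Conserve mass number: 148 = 144 + A, so A = 4.
Conserve atomic number: 64 = 62 + Z, so Z = 2.
A = 4 and Z = 2 is ⁴₂He — an alpha particle.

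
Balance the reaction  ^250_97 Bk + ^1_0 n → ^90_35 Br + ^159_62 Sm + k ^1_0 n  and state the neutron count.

Conserve mass number: 251 = 90 + 159 + k, so k = 251 − 249 = 2.
Check atomic number: 97 = 35 + 62 + 0 = 97. ✓

2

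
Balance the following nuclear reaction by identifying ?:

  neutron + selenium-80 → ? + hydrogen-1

As-80

Conserve mass number: 1 + 80 = A + 1, so A = 80.
Conserve atomic number: 0 + 34 = Z + 1, so Z = 33.
Z = 33 is arsenic, so the species is arsenic-80.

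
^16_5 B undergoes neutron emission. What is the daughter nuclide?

B-15

Neutron emission: mass number changes by -1, atomic number by +0.
A: 16 − 1 = 15; Z: 5 = 5.
Z = 5 is boron, so the daughter is ^15_5 B.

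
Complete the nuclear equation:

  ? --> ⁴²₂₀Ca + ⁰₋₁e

Conserve mass number: A = 42 + 0, so A = 42.
Conserve atomic number: Z = 20 − 1, so Z = 19.
Z = 19 is potassium, so the species is ⁴²₁₉K.

K-42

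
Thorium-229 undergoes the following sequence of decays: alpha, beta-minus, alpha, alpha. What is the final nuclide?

Start: (A, Z) = (229, 90).
After α: (225, 88).
After β⁻: (225, 89).
After α: (221, 87).
After α: (217, 85).
Z = 85 is astatine.

At-217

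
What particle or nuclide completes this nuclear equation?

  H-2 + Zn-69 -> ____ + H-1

Conserve mass number: 2 + 69 = A + 1, so A = 70.
Conserve atomic number: 1 + 30 = Z + 1, so Z = 30.
Z = 30 is zinc, so the species is Zn-70.

Zn-70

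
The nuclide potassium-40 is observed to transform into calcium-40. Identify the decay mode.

beta-minus decay

ΔA = 40 − 40 = 0; ΔZ = 20 − 19 = +1.
A is unchanged and Z rises by 1 — a neutron has become a proton (β⁻ decay).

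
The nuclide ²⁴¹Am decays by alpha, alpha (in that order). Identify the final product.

Pa-233

Start: (A, Z) = (241, 95).
After α: (237, 93).
After α: (233, 91).
Z = 91 is protactinium.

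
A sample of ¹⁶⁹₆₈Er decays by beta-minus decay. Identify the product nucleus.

Beta-minus decay: mass number changes by +0, atomic number by +1.
A: 169 = 169; Z: 68 + 1 = 69.
Z = 69 is thulium, so the daughter is ¹⁶⁹₆₉Tm.

Tm-169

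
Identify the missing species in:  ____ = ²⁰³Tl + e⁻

Hg-203

Conserve mass number: A = 203 + 0, so A = 203.
Conserve atomic number: Z = 81 − 1, so Z = 80.
Z = 80 is mercury, so the species is ²⁰³Hg.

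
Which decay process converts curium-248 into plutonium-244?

alpha decay

ΔA = 244 − 248 = -4; ΔZ = 94 − 96 = -2.
A drops by 4 and Z drops by 2 — the signature of alpha emission.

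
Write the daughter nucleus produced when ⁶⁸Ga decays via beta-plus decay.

Beta-plus decay: mass number changes by +0, atomic number by -1.
A: 68 = 68; Z: 31 − 1 = 30.
Z = 30 is zinc, so the daughter is ⁶⁸Zn.

Zn-68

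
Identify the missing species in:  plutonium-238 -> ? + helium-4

U-234

Conserve mass number: 238 = A + 4, so A = 234.
Conserve atomic number: 94 = Z + 2, so Z = 92.
Z = 92 is uranium, so the species is uranium-234.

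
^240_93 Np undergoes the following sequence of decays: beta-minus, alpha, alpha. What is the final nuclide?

Start: (A, Z) = (240, 93).
After β⁻: (240, 94).
After α: (236, 92).
After α: (232, 90).
Z = 90 is thorium.

Th-232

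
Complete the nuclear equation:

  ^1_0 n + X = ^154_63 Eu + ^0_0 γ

Eu-153

Conserve mass number: 1 + A = 154 + 0, so A = 153.
Conserve atomic number: 0 + Z = 63 + 0, so Z = 63.
Z = 63 is europium, so the species is ^153_63 Eu.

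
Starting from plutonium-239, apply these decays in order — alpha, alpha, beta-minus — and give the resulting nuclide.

Start: (A, Z) = (239, 94).
After α: (235, 92).
After α: (231, 90).
After β⁻: (231, 91).
Z = 91 is protactinium.

Pa-231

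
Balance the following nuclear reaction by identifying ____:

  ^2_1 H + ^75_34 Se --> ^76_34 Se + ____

proton

Conserve mass number: 2 + 75 = 76 + A, so A = 1.
Conserve atomic number: 1 + 34 = 34 + Z, so Z = 1.
A = 1 and Z = 1 is ^1_1 H — a proton.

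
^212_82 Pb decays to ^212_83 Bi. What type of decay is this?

ΔA = 212 − 212 = 0; ΔZ = 83 − 82 = +1.
A is unchanged and Z rises by 1 — a neutron has become a proton (β⁻ decay).

beta-minus decay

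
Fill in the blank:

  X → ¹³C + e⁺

N-13

Conserve mass number: A = 13 + 0, so A = 13.
Conserve atomic number: Z = 6 + 1, so Z = 7.
Z = 7 is nitrogen, so the species is ¹³N.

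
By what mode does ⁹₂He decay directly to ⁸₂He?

neutron emission

ΔA = 8 − 9 = -1; ΔZ = 2 − 2 = +0.
A drops by 1 with Z unchanged — a neutron was emitted.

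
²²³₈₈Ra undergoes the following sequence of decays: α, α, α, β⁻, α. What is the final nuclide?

Tl-207

Start: (A, Z) = (223, 88).
After α: (219, 86).
After α: (215, 84).
After α: (211, 82).
After β⁻: (211, 83).
After α: (207, 81).
Z = 81 is thallium.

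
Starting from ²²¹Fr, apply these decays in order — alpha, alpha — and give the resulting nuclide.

Bi-213

Start: (A, Z) = (221, 87).
After α: (217, 85).
After α: (213, 83).
Z = 83 is bismuth.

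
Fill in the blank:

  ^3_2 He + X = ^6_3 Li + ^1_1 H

Conserve mass number: 3 + A = 6 + 1, so A = 4.
Conserve atomic number: 2 + Z = 3 + 1, so Z = 2.
A = 4 and Z = 2 is ^4_2 He — an alpha particle.

alpha particle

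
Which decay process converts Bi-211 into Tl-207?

ΔA = 207 − 211 = -4; ΔZ = 81 − 83 = -2.
A drops by 4 and Z drops by 2 — the signature of alpha emission.

alpha decay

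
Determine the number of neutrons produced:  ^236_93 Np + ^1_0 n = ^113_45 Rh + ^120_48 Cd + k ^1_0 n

Conserve mass number: 237 = 113 + 120 + k, so k = 237 − 233 = 4.
Check atomic number: 93 = 45 + 48 + 0 = 93. ✓

4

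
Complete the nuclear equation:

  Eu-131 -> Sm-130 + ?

Conserve mass number: 131 = 130 + A, so A = 1.
Conserve atomic number: 63 = 62 + Z, so Z = 1.
A = 1 and Z = 1 is H-1 — a proton.

proton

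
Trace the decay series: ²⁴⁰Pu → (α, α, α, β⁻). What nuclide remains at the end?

Ac-228

Start: (A, Z) = (240, 94).
After α: (236, 92).
After α: (232, 90).
After α: (228, 88).
After β⁻: (228, 89).
Z = 89 is actinium.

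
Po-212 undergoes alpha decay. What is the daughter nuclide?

Alpha decay: mass number changes by -4, atomic number by -2.
A: 212 − 4 = 208; Z: 84 − 2 = 82.
Z = 82 is lead, so the daughter is Pb-208.

Pb-208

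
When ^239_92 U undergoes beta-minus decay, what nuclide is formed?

Np-239

Beta-minus decay: mass number changes by +0, atomic number by +1.
A: 239 = 239; Z: 92 + 1 = 93.
Z = 93 is neptunium, so the daughter is ^239_93 Np.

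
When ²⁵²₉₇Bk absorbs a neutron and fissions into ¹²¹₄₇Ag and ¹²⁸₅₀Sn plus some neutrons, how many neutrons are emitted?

4

Conserve mass number: 253 = 121 + 128 + k, so k = 253 − 249 = 4.
Check atomic number: 97 = 47 + 50 + 0 = 97. ✓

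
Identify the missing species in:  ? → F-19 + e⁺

Conserve mass number: A = 19 + 0, so A = 19.
Conserve atomic number: Z = 9 + 1, so Z = 10.
Z = 10 is neon, so the species is Ne-19.

Ne-19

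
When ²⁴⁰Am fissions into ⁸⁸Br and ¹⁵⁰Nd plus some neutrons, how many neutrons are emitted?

Conserve mass number: 240 = 88 + 150 + k, so k = 240 − 238 = 2.
Check atomic number: 95 = 35 + 60 + 0 = 95. ✓

2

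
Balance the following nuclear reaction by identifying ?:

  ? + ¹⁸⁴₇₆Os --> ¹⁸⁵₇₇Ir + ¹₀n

Conserve mass number: A + 184 = 185 + 1, so A = 2.
Conserve atomic number: Z + 76 = 77 + 0, so Z = 1.
A = 2 and Z = 1 is ²₁H — a deuteron.

deuteron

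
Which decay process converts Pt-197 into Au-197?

beta-minus decay

ΔA = 197 − 197 = 0; ΔZ = 79 − 78 = +1.
A is unchanged and Z rises by 1 — a neutron has become a proton (β⁻ decay).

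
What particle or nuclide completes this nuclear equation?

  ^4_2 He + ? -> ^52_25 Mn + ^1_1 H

Conserve mass number: 4 + A = 52 + 1, so A = 49.
Conserve atomic number: 2 + Z = 25 + 1, so Z = 24.
Z = 24 is chromium, so the species is ^49_24 Cr.

Cr-49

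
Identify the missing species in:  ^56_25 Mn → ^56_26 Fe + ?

Conserve mass number: 56 = 56 + A, so A = 0.
Conserve atomic number: 25 = 26 + Z, so Z = -1.
A = 0 and Z = -1 is ^0_-1 e — a beta-minus particle.

beta-minus particle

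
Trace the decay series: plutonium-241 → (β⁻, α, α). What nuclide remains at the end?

Start: (A, Z) = (241, 94).
After β⁻: (241, 95).
After α: (237, 93).
After α: (233, 91).
Z = 91 is protactinium.

Pa-233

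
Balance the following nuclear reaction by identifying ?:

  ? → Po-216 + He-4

Rn-220

Conserve mass number: A = 216 + 4, so A = 220.
Conserve atomic number: Z = 84 + 2, so Z = 86.
Z = 86 is radon, so the species is Rn-220.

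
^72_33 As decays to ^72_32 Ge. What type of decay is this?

ΔA = 72 − 72 = 0; ΔZ = 32 − 33 = -1.
A is unchanged and Z drops by 1 — a proton has become a neutron (β⁺ emission or electron capture).

beta-plus decay or electron capture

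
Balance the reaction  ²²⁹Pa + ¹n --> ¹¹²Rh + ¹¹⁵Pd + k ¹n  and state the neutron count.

Conserve mass number: 230 = 112 + 115 + k, so k = 230 − 227 = 3.
Check atomic number: 91 = 45 + 46 + 0 = 91. ✓

3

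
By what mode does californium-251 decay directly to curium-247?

ΔA = 247 − 251 = -4; ΔZ = 96 − 98 = -2.
A drops by 4 and Z drops by 2 — the signature of alpha emission.

alpha decay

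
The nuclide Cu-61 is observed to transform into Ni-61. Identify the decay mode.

ΔA = 61 − 61 = 0; ΔZ = 28 − 29 = -1.
A is unchanged and Z drops by 1 — a proton has become a neutron (β⁺ emission or electron capture).

beta-plus decay or electron capture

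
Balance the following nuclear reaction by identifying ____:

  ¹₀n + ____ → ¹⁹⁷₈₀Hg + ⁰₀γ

Conserve mass number: 1 + A = 197 + 0, so A = 196.
Conserve atomic number: 0 + Z = 80 + 0, so Z = 80.
Z = 80 is mercury, so the species is ¹⁹⁶₈₀Hg.

Hg-196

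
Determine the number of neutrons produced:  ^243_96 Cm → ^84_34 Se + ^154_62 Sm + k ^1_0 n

5

Conserve mass number: 243 = 84 + 154 + k, so k = 243 − 238 = 5.
Check atomic number: 96 = 34 + 62 + 0 = 96. ✓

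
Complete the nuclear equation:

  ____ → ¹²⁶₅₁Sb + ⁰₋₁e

Conserve mass number: A = 126 + 0, so A = 126.
Conserve atomic number: Z = 51 − 1, so Z = 50.
Z = 50 is tin, so the species is ¹²⁶₅₀Sn.

Sn-126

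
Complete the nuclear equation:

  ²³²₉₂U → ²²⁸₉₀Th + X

Conserve mass number: 232 = 228 + A, so A = 4.
Conserve atomic number: 92 = 90 + Z, so Z = 2.
A = 4 and Z = 2 is ⁴₂He — an alpha particle.

alpha particle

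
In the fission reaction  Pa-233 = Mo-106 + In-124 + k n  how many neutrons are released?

Conserve mass number: 233 = 106 + 124 + k, so k = 233 − 230 = 3.
Check atomic number: 91 = 42 + 49 + 0 = 91. ✓

3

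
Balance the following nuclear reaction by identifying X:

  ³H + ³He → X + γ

Conserve mass number: 3 + 3 = A + 0, so A = 6.
Conserve atomic number: 1 + 2 = Z + 0, so Z = 3.
Z = 3 is lithium, so the species is ⁶Li.

Li-6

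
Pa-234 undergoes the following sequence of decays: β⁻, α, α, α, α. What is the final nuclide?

Start: (A, Z) = (234, 91).
After β⁻: (234, 92).
After α: (230, 90).
After α: (226, 88).
After α: (222, 86).
After α: (218, 84).
Z = 84 is polonium.

Po-218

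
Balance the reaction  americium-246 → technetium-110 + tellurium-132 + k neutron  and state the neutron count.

Conserve mass number: 246 = 110 + 132 + k, so k = 246 − 242 = 4.
Check atomic number: 95 = 43 + 52 + 0 = 95. ✓

4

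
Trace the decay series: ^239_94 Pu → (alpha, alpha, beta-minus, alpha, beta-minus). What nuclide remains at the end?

Start: (A, Z) = (239, 94).
After α: (235, 92).
After α: (231, 90).
After β⁻: (231, 91).
After α: (227, 89).
After β⁻: (227, 90).
Z = 90 is thorium.

Th-227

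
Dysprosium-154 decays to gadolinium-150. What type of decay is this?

alpha decay

ΔA = 150 − 154 = -4; ΔZ = 64 − 66 = -2.
A drops by 4 and Z drops by 2 — the signature of alpha emission.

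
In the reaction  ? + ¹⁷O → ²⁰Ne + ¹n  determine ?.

alpha particle

Conserve mass number: A + 17 = 20 + 1, so A = 4.
Conserve atomic number: Z + 8 = 10 + 0, so Z = 2.
A = 4 and Z = 2 is ⁴He — an alpha particle.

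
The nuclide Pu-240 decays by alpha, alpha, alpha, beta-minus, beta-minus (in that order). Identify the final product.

Th-228

Start: (A, Z) = (240, 94).
After α: (236, 92).
After α: (232, 90).
After α: (228, 88).
After β⁻: (228, 89).
After β⁻: (228, 90).
Z = 90 is thorium.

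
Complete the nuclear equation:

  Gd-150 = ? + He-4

Sm-146

Conserve mass number: 150 = A + 4, so A = 146.
Conserve atomic number: 64 = Z + 2, so Z = 62.
Z = 62 is samarium, so the species is Sm-146.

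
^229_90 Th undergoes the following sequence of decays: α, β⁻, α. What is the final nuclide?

Start: (A, Z) = (229, 90).
After α: (225, 88).
After β⁻: (225, 89).
After α: (221, 87).
Z = 87 is francium.

Fr-221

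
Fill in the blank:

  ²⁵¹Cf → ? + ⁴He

Conserve mass number: 251 = A + 4, so A = 247.
Conserve atomic number: 98 = Z + 2, so Z = 96.
Z = 96 is curium, so the species is ²⁴⁷Cm.

Cm-247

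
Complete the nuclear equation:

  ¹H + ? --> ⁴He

triton

Conserve mass number: 1 + A = 4, so A = 3.
Conserve atomic number: 1 + Z = 2, so Z = 1.
A = 3 and Z = 1 is ³H — a triton.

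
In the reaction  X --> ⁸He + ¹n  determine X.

Conserve mass number: A = 8 + 1, so A = 9.
Conserve atomic number: Z = 2 + 0, so Z = 2.
Z = 2 is helium, so the species is ⁹He.

He-9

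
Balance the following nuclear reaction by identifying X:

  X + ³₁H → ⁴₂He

Conserve mass number: A + 3 = 4, so A = 1.
Conserve atomic number: Z + 1 = 2, so Z = 1.
A = 1 and Z = 1 is ¹₁H — a proton.

proton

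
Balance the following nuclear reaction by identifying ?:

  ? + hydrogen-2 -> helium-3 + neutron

deuteron

Conserve mass number: A + 2 = 3 + 1, so A = 2.
Conserve atomic number: Z + 1 = 2 + 0, so Z = 1.
A = 2 and Z = 1 is hydrogen-2 — a deuteron.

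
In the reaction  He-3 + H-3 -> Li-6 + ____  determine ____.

Conserve mass number: 3 + 3 = 6 + A, so A = 0.
Conserve atomic number: 2 + 1 = 3 + Z, so Z = 0.
A = 0 and Z = 0 is γ — a gamma ray.

gamma ray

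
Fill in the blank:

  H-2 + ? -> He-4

deuteron

Conserve mass number: 2 + A = 4, so A = 2.
Conserve atomic number: 1 + Z = 2, so Z = 1.
A = 2 and Z = 1 is H-2 — a deuteron.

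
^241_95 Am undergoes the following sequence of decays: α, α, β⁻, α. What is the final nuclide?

Th-229

Start: (A, Z) = (241, 95).
After α: (237, 93).
After α: (233, 91).
After β⁻: (233, 92).
After α: (229, 90).
Z = 90 is thorium.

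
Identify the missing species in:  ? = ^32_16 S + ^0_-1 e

Conserve mass number: A = 32 + 0, so A = 32.
Conserve atomic number: Z = 16 − 1, so Z = 15.
Z = 15 is phosphorus, so the species is ^32_15 P.

P-32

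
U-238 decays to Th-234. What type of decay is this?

alpha decay

ΔA = 234 − 238 = -4; ΔZ = 90 − 92 = -2.
A drops by 4 and Z drops by 2 — the signature of alpha emission.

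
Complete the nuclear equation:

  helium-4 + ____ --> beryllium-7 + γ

He-3

Conserve mass number: 4 + A = 7 + 0, so A = 3.
Conserve atomic number: 2 + Z = 4 + 0, so Z = 2.
Z = 2 is helium, so the species is helium-3.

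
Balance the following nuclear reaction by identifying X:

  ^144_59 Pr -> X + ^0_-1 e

Nd-144

Conserve mass number: 144 = A + 0, so A = 144.
Conserve atomic number: 59 = Z − 1, so Z = 60.
Z = 60 is neodymium, so the species is ^144_60 Nd.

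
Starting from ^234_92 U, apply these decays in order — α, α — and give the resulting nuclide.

Ra-226

Start: (A, Z) = (234, 92).
After α: (230, 90).
After α: (226, 88).
Z = 88 is radium.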